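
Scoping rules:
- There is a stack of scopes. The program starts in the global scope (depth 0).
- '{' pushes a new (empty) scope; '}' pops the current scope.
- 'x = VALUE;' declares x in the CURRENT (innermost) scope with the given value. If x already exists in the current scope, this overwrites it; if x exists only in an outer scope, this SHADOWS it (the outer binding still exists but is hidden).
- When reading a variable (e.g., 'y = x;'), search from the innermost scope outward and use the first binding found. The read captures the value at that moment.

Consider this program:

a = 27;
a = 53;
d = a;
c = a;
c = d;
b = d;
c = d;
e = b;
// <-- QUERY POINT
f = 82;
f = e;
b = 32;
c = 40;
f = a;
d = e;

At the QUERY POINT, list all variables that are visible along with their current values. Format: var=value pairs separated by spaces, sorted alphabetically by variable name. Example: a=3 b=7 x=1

Step 1: declare a=27 at depth 0
Step 2: declare a=53 at depth 0
Step 3: declare d=(read a)=53 at depth 0
Step 4: declare c=(read a)=53 at depth 0
Step 5: declare c=(read d)=53 at depth 0
Step 6: declare b=(read d)=53 at depth 0
Step 7: declare c=(read d)=53 at depth 0
Step 8: declare e=(read b)=53 at depth 0
Visible at query point: a=53 b=53 c=53 d=53 e=53

Answer: a=53 b=53 c=53 d=53 e=53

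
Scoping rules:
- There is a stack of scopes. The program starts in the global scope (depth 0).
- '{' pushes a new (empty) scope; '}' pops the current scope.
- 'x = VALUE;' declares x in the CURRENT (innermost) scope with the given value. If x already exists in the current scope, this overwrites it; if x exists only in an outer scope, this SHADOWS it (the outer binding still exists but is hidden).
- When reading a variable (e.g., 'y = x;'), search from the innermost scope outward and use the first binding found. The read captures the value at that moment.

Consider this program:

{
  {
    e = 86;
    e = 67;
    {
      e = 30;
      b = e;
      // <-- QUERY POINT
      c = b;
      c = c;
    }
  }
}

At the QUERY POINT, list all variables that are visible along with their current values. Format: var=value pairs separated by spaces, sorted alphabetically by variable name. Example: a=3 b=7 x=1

Answer: b=30 e=30

Derivation:
Step 1: enter scope (depth=1)
Step 2: enter scope (depth=2)
Step 3: declare e=86 at depth 2
Step 4: declare e=67 at depth 2
Step 5: enter scope (depth=3)
Step 6: declare e=30 at depth 3
Step 7: declare b=(read e)=30 at depth 3
Visible at query point: b=30 e=30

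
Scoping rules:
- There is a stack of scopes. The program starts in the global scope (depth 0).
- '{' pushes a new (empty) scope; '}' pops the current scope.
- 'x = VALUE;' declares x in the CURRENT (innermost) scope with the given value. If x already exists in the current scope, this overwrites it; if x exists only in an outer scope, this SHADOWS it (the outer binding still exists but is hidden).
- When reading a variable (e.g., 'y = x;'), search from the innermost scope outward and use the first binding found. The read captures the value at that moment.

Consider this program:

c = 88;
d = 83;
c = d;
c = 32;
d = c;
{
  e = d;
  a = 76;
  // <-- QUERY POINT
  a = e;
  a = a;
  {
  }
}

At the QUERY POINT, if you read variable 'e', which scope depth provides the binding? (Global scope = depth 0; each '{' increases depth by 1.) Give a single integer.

Answer: 1

Derivation:
Step 1: declare c=88 at depth 0
Step 2: declare d=83 at depth 0
Step 3: declare c=(read d)=83 at depth 0
Step 4: declare c=32 at depth 0
Step 5: declare d=(read c)=32 at depth 0
Step 6: enter scope (depth=1)
Step 7: declare e=(read d)=32 at depth 1
Step 8: declare a=76 at depth 1
Visible at query point: a=76 c=32 d=32 e=32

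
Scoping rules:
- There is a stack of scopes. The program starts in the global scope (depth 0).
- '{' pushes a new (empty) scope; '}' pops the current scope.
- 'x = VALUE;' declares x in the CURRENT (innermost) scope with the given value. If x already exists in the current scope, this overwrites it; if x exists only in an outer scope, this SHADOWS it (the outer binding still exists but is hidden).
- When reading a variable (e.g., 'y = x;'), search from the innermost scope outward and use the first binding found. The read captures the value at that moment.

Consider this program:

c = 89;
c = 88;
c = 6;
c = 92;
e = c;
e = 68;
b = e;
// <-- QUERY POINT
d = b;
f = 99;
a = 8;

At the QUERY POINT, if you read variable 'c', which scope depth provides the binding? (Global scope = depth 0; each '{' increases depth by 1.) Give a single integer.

Answer: 0

Derivation:
Step 1: declare c=89 at depth 0
Step 2: declare c=88 at depth 0
Step 3: declare c=6 at depth 0
Step 4: declare c=92 at depth 0
Step 5: declare e=(read c)=92 at depth 0
Step 6: declare e=68 at depth 0
Step 7: declare b=(read e)=68 at depth 0
Visible at query point: b=68 c=92 e=68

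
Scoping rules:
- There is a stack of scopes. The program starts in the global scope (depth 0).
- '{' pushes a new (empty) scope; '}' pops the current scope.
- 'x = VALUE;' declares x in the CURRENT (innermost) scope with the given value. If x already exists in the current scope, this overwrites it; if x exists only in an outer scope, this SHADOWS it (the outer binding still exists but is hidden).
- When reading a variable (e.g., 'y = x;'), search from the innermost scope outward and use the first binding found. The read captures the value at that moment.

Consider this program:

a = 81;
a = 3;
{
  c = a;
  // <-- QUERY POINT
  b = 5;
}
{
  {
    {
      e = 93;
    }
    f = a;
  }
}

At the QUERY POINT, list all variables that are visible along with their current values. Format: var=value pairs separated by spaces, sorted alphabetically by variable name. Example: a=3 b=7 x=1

Answer: a=3 c=3

Derivation:
Step 1: declare a=81 at depth 0
Step 2: declare a=3 at depth 0
Step 3: enter scope (depth=1)
Step 4: declare c=(read a)=3 at depth 1
Visible at query point: a=3 c=3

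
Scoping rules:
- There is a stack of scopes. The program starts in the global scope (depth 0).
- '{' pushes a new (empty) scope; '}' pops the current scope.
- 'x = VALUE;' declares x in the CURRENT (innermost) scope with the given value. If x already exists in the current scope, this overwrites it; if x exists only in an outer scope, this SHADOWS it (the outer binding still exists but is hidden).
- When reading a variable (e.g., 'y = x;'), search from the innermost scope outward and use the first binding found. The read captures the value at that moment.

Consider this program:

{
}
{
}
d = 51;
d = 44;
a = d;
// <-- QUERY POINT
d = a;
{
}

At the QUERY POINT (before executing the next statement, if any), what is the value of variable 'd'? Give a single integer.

Step 1: enter scope (depth=1)
Step 2: exit scope (depth=0)
Step 3: enter scope (depth=1)
Step 4: exit scope (depth=0)
Step 5: declare d=51 at depth 0
Step 6: declare d=44 at depth 0
Step 7: declare a=(read d)=44 at depth 0
Visible at query point: a=44 d=44

Answer: 44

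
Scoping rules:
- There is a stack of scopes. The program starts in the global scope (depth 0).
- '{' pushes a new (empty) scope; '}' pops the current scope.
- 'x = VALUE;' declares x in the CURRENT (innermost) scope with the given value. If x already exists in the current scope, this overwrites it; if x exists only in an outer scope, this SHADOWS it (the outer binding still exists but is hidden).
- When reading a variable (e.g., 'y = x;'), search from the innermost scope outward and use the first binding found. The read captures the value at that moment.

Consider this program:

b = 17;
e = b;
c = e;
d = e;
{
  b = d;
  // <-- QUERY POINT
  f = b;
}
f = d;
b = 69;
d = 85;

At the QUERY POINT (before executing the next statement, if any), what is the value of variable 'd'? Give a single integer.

Step 1: declare b=17 at depth 0
Step 2: declare e=(read b)=17 at depth 0
Step 3: declare c=(read e)=17 at depth 0
Step 4: declare d=(read e)=17 at depth 0
Step 5: enter scope (depth=1)
Step 6: declare b=(read d)=17 at depth 1
Visible at query point: b=17 c=17 d=17 e=17

Answer: 17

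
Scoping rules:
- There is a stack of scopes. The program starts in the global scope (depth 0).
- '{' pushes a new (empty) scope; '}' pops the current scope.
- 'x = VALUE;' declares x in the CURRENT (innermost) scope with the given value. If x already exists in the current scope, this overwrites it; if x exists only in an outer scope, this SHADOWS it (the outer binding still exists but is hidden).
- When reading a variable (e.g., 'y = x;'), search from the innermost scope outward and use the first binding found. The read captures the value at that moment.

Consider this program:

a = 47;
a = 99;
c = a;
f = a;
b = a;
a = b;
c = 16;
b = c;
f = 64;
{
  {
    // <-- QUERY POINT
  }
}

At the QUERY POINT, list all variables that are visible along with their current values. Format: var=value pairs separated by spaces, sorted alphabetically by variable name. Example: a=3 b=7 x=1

Answer: a=99 b=16 c=16 f=64

Derivation:
Step 1: declare a=47 at depth 0
Step 2: declare a=99 at depth 0
Step 3: declare c=(read a)=99 at depth 0
Step 4: declare f=(read a)=99 at depth 0
Step 5: declare b=(read a)=99 at depth 0
Step 6: declare a=(read b)=99 at depth 0
Step 7: declare c=16 at depth 0
Step 8: declare b=(read c)=16 at depth 0
Step 9: declare f=64 at depth 0
Step 10: enter scope (depth=1)
Step 11: enter scope (depth=2)
Visible at query point: a=99 b=16 c=16 f=64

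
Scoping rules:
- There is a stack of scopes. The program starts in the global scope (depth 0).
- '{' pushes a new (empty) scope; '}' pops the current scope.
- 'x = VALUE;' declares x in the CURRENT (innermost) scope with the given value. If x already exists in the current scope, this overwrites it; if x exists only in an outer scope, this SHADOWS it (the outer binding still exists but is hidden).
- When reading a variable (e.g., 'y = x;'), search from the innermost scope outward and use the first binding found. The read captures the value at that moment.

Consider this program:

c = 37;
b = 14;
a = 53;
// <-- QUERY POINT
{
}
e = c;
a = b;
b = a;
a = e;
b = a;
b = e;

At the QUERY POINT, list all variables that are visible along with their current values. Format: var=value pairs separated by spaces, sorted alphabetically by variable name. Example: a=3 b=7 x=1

Answer: a=53 b=14 c=37

Derivation:
Step 1: declare c=37 at depth 0
Step 2: declare b=14 at depth 0
Step 3: declare a=53 at depth 0
Visible at query point: a=53 b=14 c=37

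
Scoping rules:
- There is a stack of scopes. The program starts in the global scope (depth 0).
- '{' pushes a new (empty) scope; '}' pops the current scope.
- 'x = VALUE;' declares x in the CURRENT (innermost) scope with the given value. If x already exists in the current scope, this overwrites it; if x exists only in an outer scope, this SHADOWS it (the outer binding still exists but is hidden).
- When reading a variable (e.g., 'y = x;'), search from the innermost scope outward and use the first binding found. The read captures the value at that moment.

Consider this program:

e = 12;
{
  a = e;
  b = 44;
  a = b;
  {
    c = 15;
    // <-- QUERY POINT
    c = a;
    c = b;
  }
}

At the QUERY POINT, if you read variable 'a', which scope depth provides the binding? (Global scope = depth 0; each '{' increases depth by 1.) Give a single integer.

Answer: 1

Derivation:
Step 1: declare e=12 at depth 0
Step 2: enter scope (depth=1)
Step 3: declare a=(read e)=12 at depth 1
Step 4: declare b=44 at depth 1
Step 5: declare a=(read b)=44 at depth 1
Step 6: enter scope (depth=2)
Step 7: declare c=15 at depth 2
Visible at query point: a=44 b=44 c=15 e=12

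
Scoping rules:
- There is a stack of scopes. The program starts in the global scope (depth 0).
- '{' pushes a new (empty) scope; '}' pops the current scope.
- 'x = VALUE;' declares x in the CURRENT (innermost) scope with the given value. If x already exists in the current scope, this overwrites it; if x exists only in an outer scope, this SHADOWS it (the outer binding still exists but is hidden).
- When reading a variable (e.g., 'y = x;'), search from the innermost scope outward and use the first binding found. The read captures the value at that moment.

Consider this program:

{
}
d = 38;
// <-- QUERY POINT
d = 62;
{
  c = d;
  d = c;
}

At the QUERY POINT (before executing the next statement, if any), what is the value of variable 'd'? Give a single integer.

Answer: 38

Derivation:
Step 1: enter scope (depth=1)
Step 2: exit scope (depth=0)
Step 3: declare d=38 at depth 0
Visible at query point: d=38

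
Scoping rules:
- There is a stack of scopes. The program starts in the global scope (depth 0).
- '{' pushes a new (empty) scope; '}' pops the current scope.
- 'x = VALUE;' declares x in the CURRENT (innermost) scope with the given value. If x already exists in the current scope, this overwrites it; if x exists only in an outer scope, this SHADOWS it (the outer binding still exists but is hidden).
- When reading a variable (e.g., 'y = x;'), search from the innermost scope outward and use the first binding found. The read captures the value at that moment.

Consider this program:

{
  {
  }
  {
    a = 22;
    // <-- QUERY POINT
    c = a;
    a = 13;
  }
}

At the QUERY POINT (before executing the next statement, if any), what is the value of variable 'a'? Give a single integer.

Answer: 22

Derivation:
Step 1: enter scope (depth=1)
Step 2: enter scope (depth=2)
Step 3: exit scope (depth=1)
Step 4: enter scope (depth=2)
Step 5: declare a=22 at depth 2
Visible at query point: a=22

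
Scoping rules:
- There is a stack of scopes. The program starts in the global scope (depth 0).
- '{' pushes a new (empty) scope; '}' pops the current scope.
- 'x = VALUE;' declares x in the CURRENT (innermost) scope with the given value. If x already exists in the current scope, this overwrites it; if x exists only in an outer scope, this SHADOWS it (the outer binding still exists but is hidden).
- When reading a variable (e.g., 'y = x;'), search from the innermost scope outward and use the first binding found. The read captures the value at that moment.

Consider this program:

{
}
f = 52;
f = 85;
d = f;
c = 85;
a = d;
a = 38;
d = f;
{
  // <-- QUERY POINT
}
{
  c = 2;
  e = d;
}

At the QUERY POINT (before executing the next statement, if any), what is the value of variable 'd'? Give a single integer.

Step 1: enter scope (depth=1)
Step 2: exit scope (depth=0)
Step 3: declare f=52 at depth 0
Step 4: declare f=85 at depth 0
Step 5: declare d=(read f)=85 at depth 0
Step 6: declare c=85 at depth 0
Step 7: declare a=(read d)=85 at depth 0
Step 8: declare a=38 at depth 0
Step 9: declare d=(read f)=85 at depth 0
Step 10: enter scope (depth=1)
Visible at query point: a=38 c=85 d=85 f=85

Answer: 85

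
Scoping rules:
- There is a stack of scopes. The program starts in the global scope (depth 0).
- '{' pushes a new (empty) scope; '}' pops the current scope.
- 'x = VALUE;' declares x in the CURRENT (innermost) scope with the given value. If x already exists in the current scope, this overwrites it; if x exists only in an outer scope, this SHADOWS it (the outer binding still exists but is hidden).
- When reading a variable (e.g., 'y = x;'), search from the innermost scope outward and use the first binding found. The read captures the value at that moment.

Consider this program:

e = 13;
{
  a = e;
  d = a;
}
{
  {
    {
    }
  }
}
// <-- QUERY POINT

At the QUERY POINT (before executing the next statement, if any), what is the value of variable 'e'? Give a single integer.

Answer: 13

Derivation:
Step 1: declare e=13 at depth 0
Step 2: enter scope (depth=1)
Step 3: declare a=(read e)=13 at depth 1
Step 4: declare d=(read a)=13 at depth 1
Step 5: exit scope (depth=0)
Step 6: enter scope (depth=1)
Step 7: enter scope (depth=2)
Step 8: enter scope (depth=3)
Step 9: exit scope (depth=2)
Step 10: exit scope (depth=1)
Step 11: exit scope (depth=0)
Visible at query point: e=13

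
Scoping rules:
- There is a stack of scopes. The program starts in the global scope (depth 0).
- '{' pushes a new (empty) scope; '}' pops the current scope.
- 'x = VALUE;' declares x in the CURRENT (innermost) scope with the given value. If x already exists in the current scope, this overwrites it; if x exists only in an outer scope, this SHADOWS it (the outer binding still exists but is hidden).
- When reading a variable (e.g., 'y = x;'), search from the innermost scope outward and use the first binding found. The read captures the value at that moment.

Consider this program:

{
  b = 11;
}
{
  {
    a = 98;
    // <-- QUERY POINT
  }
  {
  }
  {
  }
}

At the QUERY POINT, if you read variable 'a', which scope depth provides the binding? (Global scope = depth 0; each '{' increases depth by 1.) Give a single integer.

Step 1: enter scope (depth=1)
Step 2: declare b=11 at depth 1
Step 3: exit scope (depth=0)
Step 4: enter scope (depth=1)
Step 5: enter scope (depth=2)
Step 6: declare a=98 at depth 2
Visible at query point: a=98

Answer: 2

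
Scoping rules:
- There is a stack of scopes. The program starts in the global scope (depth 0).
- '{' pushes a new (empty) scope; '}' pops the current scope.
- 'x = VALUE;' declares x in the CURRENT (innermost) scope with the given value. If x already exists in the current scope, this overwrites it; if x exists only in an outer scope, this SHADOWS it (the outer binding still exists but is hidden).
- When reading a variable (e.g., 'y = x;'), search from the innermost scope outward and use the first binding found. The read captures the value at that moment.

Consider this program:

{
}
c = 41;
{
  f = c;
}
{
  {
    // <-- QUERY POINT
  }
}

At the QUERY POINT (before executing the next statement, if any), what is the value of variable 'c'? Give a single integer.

Step 1: enter scope (depth=1)
Step 2: exit scope (depth=0)
Step 3: declare c=41 at depth 0
Step 4: enter scope (depth=1)
Step 5: declare f=(read c)=41 at depth 1
Step 6: exit scope (depth=0)
Step 7: enter scope (depth=1)
Step 8: enter scope (depth=2)
Visible at query point: c=41

Answer: 41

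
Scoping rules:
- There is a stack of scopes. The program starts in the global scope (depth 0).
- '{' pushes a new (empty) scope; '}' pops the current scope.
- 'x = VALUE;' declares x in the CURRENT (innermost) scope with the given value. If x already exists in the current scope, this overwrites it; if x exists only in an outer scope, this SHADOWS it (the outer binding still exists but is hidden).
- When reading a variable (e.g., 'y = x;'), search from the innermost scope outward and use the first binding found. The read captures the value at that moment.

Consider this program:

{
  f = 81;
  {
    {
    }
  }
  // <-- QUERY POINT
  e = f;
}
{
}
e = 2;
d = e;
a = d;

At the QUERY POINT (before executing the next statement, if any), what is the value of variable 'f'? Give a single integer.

Answer: 81

Derivation:
Step 1: enter scope (depth=1)
Step 2: declare f=81 at depth 1
Step 3: enter scope (depth=2)
Step 4: enter scope (depth=3)
Step 5: exit scope (depth=2)
Step 6: exit scope (depth=1)
Visible at query point: f=81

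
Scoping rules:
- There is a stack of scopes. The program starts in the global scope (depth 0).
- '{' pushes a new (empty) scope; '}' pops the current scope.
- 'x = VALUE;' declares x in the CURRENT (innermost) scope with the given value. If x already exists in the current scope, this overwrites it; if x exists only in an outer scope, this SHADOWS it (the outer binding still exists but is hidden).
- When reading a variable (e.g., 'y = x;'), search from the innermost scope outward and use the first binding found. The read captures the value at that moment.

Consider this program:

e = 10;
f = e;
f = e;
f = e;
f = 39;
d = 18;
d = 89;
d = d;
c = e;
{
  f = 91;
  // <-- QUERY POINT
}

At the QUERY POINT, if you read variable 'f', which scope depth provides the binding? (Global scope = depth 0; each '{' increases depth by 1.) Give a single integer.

Answer: 1

Derivation:
Step 1: declare e=10 at depth 0
Step 2: declare f=(read e)=10 at depth 0
Step 3: declare f=(read e)=10 at depth 0
Step 4: declare f=(read e)=10 at depth 0
Step 5: declare f=39 at depth 0
Step 6: declare d=18 at depth 0
Step 7: declare d=89 at depth 0
Step 8: declare d=(read d)=89 at depth 0
Step 9: declare c=(read e)=10 at depth 0
Step 10: enter scope (depth=1)
Step 11: declare f=91 at depth 1
Visible at query point: c=10 d=89 e=10 f=91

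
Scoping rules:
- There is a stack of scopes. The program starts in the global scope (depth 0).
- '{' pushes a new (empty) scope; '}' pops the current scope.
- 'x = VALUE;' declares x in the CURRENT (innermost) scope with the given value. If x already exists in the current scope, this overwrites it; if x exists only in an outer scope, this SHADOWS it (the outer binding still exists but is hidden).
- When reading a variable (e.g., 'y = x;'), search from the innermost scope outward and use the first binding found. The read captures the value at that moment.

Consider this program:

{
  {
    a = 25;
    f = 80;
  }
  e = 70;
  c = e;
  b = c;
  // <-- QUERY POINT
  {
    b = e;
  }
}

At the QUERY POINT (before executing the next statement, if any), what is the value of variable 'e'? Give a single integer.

Answer: 70

Derivation:
Step 1: enter scope (depth=1)
Step 2: enter scope (depth=2)
Step 3: declare a=25 at depth 2
Step 4: declare f=80 at depth 2
Step 5: exit scope (depth=1)
Step 6: declare e=70 at depth 1
Step 7: declare c=(read e)=70 at depth 1
Step 8: declare b=(read c)=70 at depth 1
Visible at query point: b=70 c=70 e=70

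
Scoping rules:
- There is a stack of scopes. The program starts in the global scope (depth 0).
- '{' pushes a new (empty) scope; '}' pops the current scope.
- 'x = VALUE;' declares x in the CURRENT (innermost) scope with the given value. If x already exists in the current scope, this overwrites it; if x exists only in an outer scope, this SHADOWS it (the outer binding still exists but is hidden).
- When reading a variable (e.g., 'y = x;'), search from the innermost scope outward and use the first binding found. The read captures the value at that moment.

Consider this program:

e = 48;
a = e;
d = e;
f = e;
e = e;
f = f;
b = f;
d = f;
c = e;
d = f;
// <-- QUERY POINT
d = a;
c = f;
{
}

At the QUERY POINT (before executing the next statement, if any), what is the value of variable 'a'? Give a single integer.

Step 1: declare e=48 at depth 0
Step 2: declare a=(read e)=48 at depth 0
Step 3: declare d=(read e)=48 at depth 0
Step 4: declare f=(read e)=48 at depth 0
Step 5: declare e=(read e)=48 at depth 0
Step 6: declare f=(read f)=48 at depth 0
Step 7: declare b=(read f)=48 at depth 0
Step 8: declare d=(read f)=48 at depth 0
Step 9: declare c=(read e)=48 at depth 0
Step 10: declare d=(read f)=48 at depth 0
Visible at query point: a=48 b=48 c=48 d=48 e=48 f=48

Answer: 48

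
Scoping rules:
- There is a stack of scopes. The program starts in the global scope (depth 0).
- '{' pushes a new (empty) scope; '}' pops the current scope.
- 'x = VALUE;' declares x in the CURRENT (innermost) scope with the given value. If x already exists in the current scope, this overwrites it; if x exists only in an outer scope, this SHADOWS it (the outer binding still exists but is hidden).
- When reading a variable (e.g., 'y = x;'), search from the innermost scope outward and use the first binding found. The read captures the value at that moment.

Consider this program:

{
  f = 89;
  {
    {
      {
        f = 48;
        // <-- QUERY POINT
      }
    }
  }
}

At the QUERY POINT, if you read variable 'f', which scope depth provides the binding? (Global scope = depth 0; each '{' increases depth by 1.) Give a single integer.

Step 1: enter scope (depth=1)
Step 2: declare f=89 at depth 1
Step 3: enter scope (depth=2)
Step 4: enter scope (depth=3)
Step 5: enter scope (depth=4)
Step 6: declare f=48 at depth 4
Visible at query point: f=48

Answer: 4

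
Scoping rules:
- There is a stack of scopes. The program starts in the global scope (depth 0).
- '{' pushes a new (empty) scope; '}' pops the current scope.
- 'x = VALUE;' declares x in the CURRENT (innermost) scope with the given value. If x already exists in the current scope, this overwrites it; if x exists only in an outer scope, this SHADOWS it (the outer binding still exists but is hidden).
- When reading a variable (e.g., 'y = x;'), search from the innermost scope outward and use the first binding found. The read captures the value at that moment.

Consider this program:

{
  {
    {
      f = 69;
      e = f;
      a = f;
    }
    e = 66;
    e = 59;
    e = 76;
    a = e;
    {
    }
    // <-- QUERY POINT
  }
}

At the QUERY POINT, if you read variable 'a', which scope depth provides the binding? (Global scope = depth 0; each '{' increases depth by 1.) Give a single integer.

Answer: 2

Derivation:
Step 1: enter scope (depth=1)
Step 2: enter scope (depth=2)
Step 3: enter scope (depth=3)
Step 4: declare f=69 at depth 3
Step 5: declare e=(read f)=69 at depth 3
Step 6: declare a=(read f)=69 at depth 3
Step 7: exit scope (depth=2)
Step 8: declare e=66 at depth 2
Step 9: declare e=59 at depth 2
Step 10: declare e=76 at depth 2
Step 11: declare a=(read e)=76 at depth 2
Step 12: enter scope (depth=3)
Step 13: exit scope (depth=2)
Visible at query point: a=76 e=76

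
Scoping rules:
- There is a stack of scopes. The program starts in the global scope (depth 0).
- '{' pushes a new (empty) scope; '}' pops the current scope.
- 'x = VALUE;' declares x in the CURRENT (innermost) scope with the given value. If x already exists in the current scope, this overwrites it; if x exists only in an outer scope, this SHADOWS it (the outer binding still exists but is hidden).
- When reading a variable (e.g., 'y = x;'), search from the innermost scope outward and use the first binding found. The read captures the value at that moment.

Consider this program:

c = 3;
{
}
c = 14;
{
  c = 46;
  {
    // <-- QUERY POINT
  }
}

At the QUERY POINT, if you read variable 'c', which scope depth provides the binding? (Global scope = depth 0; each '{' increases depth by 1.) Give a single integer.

Answer: 1

Derivation:
Step 1: declare c=3 at depth 0
Step 2: enter scope (depth=1)
Step 3: exit scope (depth=0)
Step 4: declare c=14 at depth 0
Step 5: enter scope (depth=1)
Step 6: declare c=46 at depth 1
Step 7: enter scope (depth=2)
Visible at query point: c=46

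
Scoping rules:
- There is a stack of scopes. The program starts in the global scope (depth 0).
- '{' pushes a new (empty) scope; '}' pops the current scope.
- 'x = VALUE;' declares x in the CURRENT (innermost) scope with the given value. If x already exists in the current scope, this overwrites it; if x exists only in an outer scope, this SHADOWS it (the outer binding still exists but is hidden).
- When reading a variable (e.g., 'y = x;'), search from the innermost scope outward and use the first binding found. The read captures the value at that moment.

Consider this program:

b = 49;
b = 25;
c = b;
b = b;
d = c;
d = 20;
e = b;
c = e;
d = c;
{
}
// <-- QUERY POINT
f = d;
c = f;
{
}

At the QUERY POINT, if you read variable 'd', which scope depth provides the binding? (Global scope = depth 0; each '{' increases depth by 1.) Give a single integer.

Answer: 0

Derivation:
Step 1: declare b=49 at depth 0
Step 2: declare b=25 at depth 0
Step 3: declare c=(read b)=25 at depth 0
Step 4: declare b=(read b)=25 at depth 0
Step 5: declare d=(read c)=25 at depth 0
Step 6: declare d=20 at depth 0
Step 7: declare e=(read b)=25 at depth 0
Step 8: declare c=(read e)=25 at depth 0
Step 9: declare d=(read c)=25 at depth 0
Step 10: enter scope (depth=1)
Step 11: exit scope (depth=0)
Visible at query point: b=25 c=25 d=25 e=25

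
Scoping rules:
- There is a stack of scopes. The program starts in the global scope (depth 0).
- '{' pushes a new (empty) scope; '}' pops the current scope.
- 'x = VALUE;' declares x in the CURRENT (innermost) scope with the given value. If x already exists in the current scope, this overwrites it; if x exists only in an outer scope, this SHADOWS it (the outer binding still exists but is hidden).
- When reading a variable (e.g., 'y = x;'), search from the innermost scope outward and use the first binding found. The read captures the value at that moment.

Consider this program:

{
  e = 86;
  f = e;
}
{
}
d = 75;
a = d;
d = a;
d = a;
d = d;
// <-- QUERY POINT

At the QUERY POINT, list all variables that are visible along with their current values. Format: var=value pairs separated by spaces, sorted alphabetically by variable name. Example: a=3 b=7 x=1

Answer: a=75 d=75

Derivation:
Step 1: enter scope (depth=1)
Step 2: declare e=86 at depth 1
Step 3: declare f=(read e)=86 at depth 1
Step 4: exit scope (depth=0)
Step 5: enter scope (depth=1)
Step 6: exit scope (depth=0)
Step 7: declare d=75 at depth 0
Step 8: declare a=(read d)=75 at depth 0
Step 9: declare d=(read a)=75 at depth 0
Step 10: declare d=(read a)=75 at depth 0
Step 11: declare d=(read d)=75 at depth 0
Visible at query point: a=75 d=75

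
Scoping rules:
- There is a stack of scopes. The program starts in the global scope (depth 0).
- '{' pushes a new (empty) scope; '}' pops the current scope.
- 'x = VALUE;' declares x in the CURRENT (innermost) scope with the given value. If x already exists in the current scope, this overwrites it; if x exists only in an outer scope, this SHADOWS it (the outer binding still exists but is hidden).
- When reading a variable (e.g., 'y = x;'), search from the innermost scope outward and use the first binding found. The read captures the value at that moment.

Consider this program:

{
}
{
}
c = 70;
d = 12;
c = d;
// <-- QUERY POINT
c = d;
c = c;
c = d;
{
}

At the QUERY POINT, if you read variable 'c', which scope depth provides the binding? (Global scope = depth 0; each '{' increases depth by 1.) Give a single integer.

Step 1: enter scope (depth=1)
Step 2: exit scope (depth=0)
Step 3: enter scope (depth=1)
Step 4: exit scope (depth=0)
Step 5: declare c=70 at depth 0
Step 6: declare d=12 at depth 0
Step 7: declare c=(read d)=12 at depth 0
Visible at query point: c=12 d=12

Answer: 0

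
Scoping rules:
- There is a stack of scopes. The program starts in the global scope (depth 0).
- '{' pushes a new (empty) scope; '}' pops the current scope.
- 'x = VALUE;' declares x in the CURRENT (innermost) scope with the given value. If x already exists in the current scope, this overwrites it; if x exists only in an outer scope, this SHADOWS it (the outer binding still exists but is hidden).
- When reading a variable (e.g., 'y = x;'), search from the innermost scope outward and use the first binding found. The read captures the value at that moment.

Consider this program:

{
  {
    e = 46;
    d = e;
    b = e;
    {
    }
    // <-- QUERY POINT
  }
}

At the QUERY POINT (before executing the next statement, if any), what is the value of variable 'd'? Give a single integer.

Step 1: enter scope (depth=1)
Step 2: enter scope (depth=2)
Step 3: declare e=46 at depth 2
Step 4: declare d=(read e)=46 at depth 2
Step 5: declare b=(read e)=46 at depth 2
Step 6: enter scope (depth=3)
Step 7: exit scope (depth=2)
Visible at query point: b=46 d=46 e=46

Answer: 46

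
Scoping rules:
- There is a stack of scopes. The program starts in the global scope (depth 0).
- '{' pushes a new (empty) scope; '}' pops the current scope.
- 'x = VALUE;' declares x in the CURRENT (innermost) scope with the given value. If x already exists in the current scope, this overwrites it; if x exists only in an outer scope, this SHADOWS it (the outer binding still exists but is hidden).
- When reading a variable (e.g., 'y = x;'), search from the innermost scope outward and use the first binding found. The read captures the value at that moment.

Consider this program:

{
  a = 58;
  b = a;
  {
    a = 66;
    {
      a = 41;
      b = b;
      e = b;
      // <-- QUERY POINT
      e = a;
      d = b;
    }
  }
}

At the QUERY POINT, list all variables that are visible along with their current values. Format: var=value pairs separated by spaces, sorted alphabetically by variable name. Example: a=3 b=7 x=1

Step 1: enter scope (depth=1)
Step 2: declare a=58 at depth 1
Step 3: declare b=(read a)=58 at depth 1
Step 4: enter scope (depth=2)
Step 5: declare a=66 at depth 2
Step 6: enter scope (depth=3)
Step 7: declare a=41 at depth 3
Step 8: declare b=(read b)=58 at depth 3
Step 9: declare e=(read b)=58 at depth 3
Visible at query point: a=41 b=58 e=58

Answer: a=41 b=58 e=58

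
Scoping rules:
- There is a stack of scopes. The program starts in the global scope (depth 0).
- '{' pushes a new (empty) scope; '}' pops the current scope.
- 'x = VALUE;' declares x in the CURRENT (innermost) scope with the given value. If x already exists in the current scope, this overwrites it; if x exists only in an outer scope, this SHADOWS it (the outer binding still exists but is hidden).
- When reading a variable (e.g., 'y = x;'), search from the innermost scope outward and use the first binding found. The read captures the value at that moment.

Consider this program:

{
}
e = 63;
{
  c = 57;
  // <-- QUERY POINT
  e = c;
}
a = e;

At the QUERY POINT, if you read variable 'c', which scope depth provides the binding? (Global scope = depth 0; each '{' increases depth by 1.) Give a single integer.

Answer: 1

Derivation:
Step 1: enter scope (depth=1)
Step 2: exit scope (depth=0)
Step 3: declare e=63 at depth 0
Step 4: enter scope (depth=1)
Step 5: declare c=57 at depth 1
Visible at query point: c=57 e=63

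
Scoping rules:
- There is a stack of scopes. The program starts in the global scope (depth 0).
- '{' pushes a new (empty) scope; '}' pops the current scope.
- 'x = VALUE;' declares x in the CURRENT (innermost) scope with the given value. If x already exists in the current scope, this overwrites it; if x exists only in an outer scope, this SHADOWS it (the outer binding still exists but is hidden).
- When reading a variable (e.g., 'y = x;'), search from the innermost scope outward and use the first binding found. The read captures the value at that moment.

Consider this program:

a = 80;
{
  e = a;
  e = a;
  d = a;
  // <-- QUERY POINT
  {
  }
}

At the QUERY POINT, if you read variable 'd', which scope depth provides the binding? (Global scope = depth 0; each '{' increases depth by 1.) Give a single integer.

Step 1: declare a=80 at depth 0
Step 2: enter scope (depth=1)
Step 3: declare e=(read a)=80 at depth 1
Step 4: declare e=(read a)=80 at depth 1
Step 5: declare d=(read a)=80 at depth 1
Visible at query point: a=80 d=80 e=80

Answer: 1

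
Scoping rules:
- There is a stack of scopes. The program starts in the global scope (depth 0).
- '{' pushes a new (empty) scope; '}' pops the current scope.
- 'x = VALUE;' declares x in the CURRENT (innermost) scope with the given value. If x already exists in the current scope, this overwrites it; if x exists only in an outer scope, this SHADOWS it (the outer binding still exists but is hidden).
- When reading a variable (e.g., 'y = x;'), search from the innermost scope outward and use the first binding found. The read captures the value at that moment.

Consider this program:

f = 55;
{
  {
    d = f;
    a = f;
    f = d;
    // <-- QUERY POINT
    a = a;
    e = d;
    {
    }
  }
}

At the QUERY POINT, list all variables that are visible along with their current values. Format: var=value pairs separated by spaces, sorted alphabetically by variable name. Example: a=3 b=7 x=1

Step 1: declare f=55 at depth 0
Step 2: enter scope (depth=1)
Step 3: enter scope (depth=2)
Step 4: declare d=(read f)=55 at depth 2
Step 5: declare a=(read f)=55 at depth 2
Step 6: declare f=(read d)=55 at depth 2
Visible at query point: a=55 d=55 f=55

Answer: a=55 d=55 f=55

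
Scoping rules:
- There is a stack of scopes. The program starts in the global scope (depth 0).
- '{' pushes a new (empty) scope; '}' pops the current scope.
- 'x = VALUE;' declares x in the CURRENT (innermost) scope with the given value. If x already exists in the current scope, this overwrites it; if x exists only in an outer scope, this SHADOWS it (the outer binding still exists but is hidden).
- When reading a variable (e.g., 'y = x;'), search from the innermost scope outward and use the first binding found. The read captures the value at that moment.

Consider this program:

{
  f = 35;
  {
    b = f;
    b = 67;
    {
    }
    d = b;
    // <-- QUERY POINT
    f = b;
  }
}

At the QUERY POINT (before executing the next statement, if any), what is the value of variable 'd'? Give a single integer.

Step 1: enter scope (depth=1)
Step 2: declare f=35 at depth 1
Step 3: enter scope (depth=2)
Step 4: declare b=(read f)=35 at depth 2
Step 5: declare b=67 at depth 2
Step 6: enter scope (depth=3)
Step 7: exit scope (depth=2)
Step 8: declare d=(read b)=67 at depth 2
Visible at query point: b=67 d=67 f=35

Answer: 67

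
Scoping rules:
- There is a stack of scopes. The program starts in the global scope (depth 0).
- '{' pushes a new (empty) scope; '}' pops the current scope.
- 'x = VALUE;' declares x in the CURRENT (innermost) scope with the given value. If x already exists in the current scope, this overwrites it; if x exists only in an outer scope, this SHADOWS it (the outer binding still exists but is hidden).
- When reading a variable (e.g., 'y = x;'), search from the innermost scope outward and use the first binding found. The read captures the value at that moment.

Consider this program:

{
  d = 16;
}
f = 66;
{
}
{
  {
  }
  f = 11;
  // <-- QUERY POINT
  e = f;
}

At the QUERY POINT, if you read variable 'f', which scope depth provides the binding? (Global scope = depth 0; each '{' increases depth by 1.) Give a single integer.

Answer: 1

Derivation:
Step 1: enter scope (depth=1)
Step 2: declare d=16 at depth 1
Step 3: exit scope (depth=0)
Step 4: declare f=66 at depth 0
Step 5: enter scope (depth=1)
Step 6: exit scope (depth=0)
Step 7: enter scope (depth=1)
Step 8: enter scope (depth=2)
Step 9: exit scope (depth=1)
Step 10: declare f=11 at depth 1
Visible at query point: f=11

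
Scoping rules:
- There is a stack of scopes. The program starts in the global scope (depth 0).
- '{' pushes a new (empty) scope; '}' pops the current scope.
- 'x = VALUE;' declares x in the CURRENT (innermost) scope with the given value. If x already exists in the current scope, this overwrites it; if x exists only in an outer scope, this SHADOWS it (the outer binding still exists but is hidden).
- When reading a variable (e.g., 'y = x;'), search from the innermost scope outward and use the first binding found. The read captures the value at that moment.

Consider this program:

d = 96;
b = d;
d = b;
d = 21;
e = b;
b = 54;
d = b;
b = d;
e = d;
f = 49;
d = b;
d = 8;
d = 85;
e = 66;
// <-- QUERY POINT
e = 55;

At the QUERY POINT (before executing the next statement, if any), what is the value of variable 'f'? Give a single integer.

Answer: 49

Derivation:
Step 1: declare d=96 at depth 0
Step 2: declare b=(read d)=96 at depth 0
Step 3: declare d=(read b)=96 at depth 0
Step 4: declare d=21 at depth 0
Step 5: declare e=(read b)=96 at depth 0
Step 6: declare b=54 at depth 0
Step 7: declare d=(read b)=54 at depth 0
Step 8: declare b=(read d)=54 at depth 0
Step 9: declare e=(read d)=54 at depth 0
Step 10: declare f=49 at depth 0
Step 11: declare d=(read b)=54 at depth 0
Step 12: declare d=8 at depth 0
Step 13: declare d=85 at depth 0
Step 14: declare e=66 at depth 0
Visible at query point: b=54 d=85 e=66 f=49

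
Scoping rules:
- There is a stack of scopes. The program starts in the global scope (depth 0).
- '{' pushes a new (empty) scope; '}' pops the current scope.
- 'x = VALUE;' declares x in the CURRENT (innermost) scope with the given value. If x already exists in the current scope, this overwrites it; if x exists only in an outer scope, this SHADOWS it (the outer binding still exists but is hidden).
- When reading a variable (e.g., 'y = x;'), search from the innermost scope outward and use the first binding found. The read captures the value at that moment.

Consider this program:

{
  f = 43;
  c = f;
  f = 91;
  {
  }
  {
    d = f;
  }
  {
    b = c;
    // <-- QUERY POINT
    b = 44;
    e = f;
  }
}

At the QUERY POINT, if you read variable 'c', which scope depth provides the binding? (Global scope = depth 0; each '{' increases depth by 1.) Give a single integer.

Step 1: enter scope (depth=1)
Step 2: declare f=43 at depth 1
Step 3: declare c=(read f)=43 at depth 1
Step 4: declare f=91 at depth 1
Step 5: enter scope (depth=2)
Step 6: exit scope (depth=1)
Step 7: enter scope (depth=2)
Step 8: declare d=(read f)=91 at depth 2
Step 9: exit scope (depth=1)
Step 10: enter scope (depth=2)
Step 11: declare b=(read c)=43 at depth 2
Visible at query point: b=43 c=43 f=91

Answer: 1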